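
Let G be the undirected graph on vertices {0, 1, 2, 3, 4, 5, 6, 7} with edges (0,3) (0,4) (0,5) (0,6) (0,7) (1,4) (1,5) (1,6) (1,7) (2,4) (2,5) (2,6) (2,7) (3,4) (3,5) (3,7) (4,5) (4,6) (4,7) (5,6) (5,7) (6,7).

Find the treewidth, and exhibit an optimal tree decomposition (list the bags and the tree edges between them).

Treewidth 4.
One optimal decomposition is:
Bags: B1 = {1, 4, 5, 6, 7}  B2 = {0, 4, 5, 6, 7}  B3 = {2, 4, 5, 6, 7}  B4 = {0, 3, 4, 5, 7}
Tree: B1–B2, B1–B3, B2–B4

The largest bag has 5 vertices, giving width 4; this decomposition certifies tw(G) ≤ 4. For the lower bound, the 5 vertices {0, 3, 4, 5, 7} are pairwise adjacent, and any tree decomposition puts a clique entirely inside one bag — forcing width ≥ 4. Hence tw(G) = 4 exactly.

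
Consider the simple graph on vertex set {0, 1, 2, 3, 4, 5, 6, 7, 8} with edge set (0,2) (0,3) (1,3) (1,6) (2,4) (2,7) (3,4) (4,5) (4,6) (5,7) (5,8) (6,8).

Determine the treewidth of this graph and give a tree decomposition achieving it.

Treewidth 3.
One optimal decomposition is:
Bags: B1 = {0, 1, 3, 6}  B2 = {0, 3, 4, 6}  B3 = {0, 2, 4, 6}  B4 = {2, 4, 6, 8}  B5 = {2, 4, 5, 8}  B6 = {2, 5, 7, 8}
Tree: B1–B2, B2–B3, B3–B4, B4–B5, B5–B6

Each bag holds 4 vertices, so the decomposition has width 3, which upper-bounds the treewidth. For the lower bound: the 4 vertex sets {0,1,3}, {6}, {4}, {2,5,7,8} are disjoint, each induces a connected subgraph, and every pair is joined by at least one edge of G. Contracting each set to a single vertex therefore yields K_{4} as a minor, and since treewidth is minor-monotone, tw(G) ≥ tw(K_{4}) = 3. Combining the bounds, tw(G) = 3.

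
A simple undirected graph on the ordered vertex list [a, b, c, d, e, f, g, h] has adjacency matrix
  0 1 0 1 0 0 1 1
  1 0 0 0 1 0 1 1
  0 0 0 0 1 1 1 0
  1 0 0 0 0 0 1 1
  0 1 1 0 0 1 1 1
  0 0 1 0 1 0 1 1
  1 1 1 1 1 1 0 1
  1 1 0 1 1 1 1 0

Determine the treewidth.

3

A width-3 tree decomposition is:
Bags: B1 = {a, b, g, h}  B2 = {b, e, g, h}  B3 = {e, f, g, h}  B4 = {c, e, f, g}  B5 = {a, d, g, h}
Tree: B1–B2, B2–B3, B3–B4, B1–B5
Every bag has size at most 4, so the width is 4 − 1 = 3 and tw(G) ≤ 3. For the lower bound, the 4 vertices {a, d, g, h} are pairwise adjacent, and any tree decomposition puts a clique entirely inside one bag — forcing width ≥ 3. Combining the bounds, tw(G) = 3.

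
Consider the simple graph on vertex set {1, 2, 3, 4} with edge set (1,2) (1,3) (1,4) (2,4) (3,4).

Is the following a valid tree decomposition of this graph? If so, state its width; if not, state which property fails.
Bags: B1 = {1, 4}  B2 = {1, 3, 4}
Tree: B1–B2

No — vertex 2 appears in no bag.

A tree decomposition must satisfy three properties: every vertex lies in some bag; for every edge, both endpoints lie together in some bag; and for every vertex, the bags containing it form a connected subtree. Here vertex 2 appears in no bag, so the decomposition is invalid.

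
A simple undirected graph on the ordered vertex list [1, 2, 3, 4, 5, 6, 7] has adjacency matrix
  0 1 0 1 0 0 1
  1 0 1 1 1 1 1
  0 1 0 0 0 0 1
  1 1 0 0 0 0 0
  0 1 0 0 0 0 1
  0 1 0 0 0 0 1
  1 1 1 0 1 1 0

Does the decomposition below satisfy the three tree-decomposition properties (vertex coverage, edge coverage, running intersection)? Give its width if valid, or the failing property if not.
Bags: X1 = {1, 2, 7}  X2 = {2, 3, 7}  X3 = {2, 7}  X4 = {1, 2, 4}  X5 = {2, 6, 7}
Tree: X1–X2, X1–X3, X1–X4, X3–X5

A tree decomposition must satisfy three properties: every vertex lies in some bag; for every edge, both endpoints lie together in some bag; and for every vertex, the bags containing it form a connected subtree. Here vertex 5 appears in no bag, so the decomposition is invalid.

No — vertex 5 appears in no bag.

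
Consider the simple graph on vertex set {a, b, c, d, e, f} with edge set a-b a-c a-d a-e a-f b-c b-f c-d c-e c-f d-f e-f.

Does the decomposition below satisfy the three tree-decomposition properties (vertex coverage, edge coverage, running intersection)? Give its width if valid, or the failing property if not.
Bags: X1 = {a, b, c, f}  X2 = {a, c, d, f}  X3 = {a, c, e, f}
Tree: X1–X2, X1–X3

Yes; width 3.

Checking the three conditions: (i) the bags cover all of {a, b, c, d, e, f}; (ii) for each edge, some bag contains both endpoints; (iii) the bags containing any fixed vertex form a subtree. All hold, so the decomposition is valid with width 4 − 1 = 3.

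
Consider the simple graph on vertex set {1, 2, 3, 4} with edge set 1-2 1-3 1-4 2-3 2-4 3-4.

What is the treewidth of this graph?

A width-3 tree decomposition is:
Bags: B1 = {1, 2, 3, 4}
Tree: (single bag)
With just one bag of size 4, the width is 4 − 1 = 3, so tw(G) ≤ 3. Conversely, {1, 2, 3, 4} is a clique of size 4, and the vertices of any clique must share a bag in every tree decomposition; so some bag has ≥ 4 vertices and tw(G) ≥ 3. The upper and lower bounds meet at 3, so that is the treewidth.

3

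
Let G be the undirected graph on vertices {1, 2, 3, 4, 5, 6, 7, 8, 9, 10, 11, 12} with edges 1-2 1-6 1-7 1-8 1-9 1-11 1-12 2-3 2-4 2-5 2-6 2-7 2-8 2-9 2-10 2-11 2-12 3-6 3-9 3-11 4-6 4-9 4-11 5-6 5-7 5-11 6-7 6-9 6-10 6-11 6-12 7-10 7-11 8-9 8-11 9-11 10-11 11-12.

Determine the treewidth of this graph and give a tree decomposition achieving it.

Treewidth 4.
One such decomposition:
Bags: B1 = {2, 4, 6, 9, 11}  B2 = {1, 2, 6, 9, 11}  B3 = {1, 2, 8, 9, 11}  B4 = {1, 2, 6, 11, 12}  B5 = {1, 2, 6, 7, 11}  B6 = {2, 3, 6, 9, 11}  B7 = {2, 5, 6, 7, 11}  B8 = {2, 6, 7, 10, 11}
Tree: B1–B2, B2–B3, B2–B4, B2–B5, B2–B6, B5–B7, B5–B8

The largest bag has 5 vertices, giving width 4; this decomposition certifies tw(G) ≤ 4. Conversely, {1, 2, 8, 9, 11} is a clique of size 5, and the vertices of any clique must share a bag in every tree decomposition; so some bag has ≥ 5 vertices and tw(G) ≥ 4. Therefore the treewidth is 4.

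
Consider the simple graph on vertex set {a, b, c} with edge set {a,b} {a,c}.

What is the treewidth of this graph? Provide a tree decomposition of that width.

Every bag has size at most 2, so the width is 2 − 1 = 1 and tw(G) ≤ 1. Any graph with an edge has treewidth ≥ 1, and G has the edge a–b. The upper and lower bounds meet at 1, so that is the treewidth.

Treewidth 1.
Bags: B1 = {a, b}  B2 = {a, c}
Tree: B1–B2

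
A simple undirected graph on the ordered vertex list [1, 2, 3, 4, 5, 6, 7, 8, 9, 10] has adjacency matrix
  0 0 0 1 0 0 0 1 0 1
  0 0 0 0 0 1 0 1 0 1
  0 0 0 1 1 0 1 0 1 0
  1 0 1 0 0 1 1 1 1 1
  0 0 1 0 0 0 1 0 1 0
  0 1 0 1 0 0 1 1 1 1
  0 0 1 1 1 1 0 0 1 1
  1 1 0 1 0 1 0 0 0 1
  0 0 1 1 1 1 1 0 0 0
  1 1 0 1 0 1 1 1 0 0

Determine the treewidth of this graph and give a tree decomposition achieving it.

Every bag has size at most 4, so the width is 4 − 1 = 3 and tw(G) ≤ 3. For the lower bound, the 4 vertices {2, 6, 8, 10} are pairwise adjacent, and any tree decomposition puts a clique entirely inside one bag — forcing width ≥ 3. Hence tw(G) = 3 exactly.

Treewidth 3.
One such decomposition:
Bags: B1 = {1, 4, 8, 10}  B2 = {4, 6, 8, 10}  B3 = {2, 6, 8, 10}  B4 = {4, 6, 7, 10}  B5 = {4, 6, 7, 9}  B6 = {3, 4, 7, 9}  B7 = {3, 5, 7, 9}
Tree: B1–B2, B2–B3, B2–B4, B4–B5, B5–B6, B6–B7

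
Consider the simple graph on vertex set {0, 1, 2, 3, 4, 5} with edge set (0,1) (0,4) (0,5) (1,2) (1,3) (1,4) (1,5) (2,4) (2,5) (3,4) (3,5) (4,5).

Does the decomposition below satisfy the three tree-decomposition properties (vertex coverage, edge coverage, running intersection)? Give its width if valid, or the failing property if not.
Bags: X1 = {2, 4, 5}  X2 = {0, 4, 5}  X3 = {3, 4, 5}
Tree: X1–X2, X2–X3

No — vertex 1 appears in no bag.

A tree decomposition must satisfy three properties: every vertex lies in some bag; for every edge, both endpoints lie together in some bag; and for every vertex, the bags containing it form a connected subtree. Here vertex 1 appears in no bag, so the decomposition is invalid.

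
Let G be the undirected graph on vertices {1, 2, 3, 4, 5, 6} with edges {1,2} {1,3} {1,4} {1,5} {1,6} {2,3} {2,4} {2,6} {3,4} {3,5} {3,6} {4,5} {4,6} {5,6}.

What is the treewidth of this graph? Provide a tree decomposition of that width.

Every bag has size at most 5, so the width is 5 − 1 = 4 and tw(G) ≤ 4. On the other hand G contains the 5-clique {1, 2, 3, 4, 6}. A clique must lie in a single bag of any decomposition, so no decomposition can have width below 4. Hence tw(G) = 4 exactly.

Treewidth 4.
One such decomposition:
Bags: B1 = {1, 3, 4, 5, 6}  B2 = {1, 2, 3, 4, 6}
Tree: B1–B2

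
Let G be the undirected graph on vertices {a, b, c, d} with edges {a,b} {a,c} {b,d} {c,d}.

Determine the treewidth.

A width-2 tree decomposition is:
Bags: B1 = {a, c, d}  B2 = {a, b, d}
Tree: B1–B2
The largest bag has 3 vertices, giving width 2; this decomposition certifies tw(G) ≤ 2. The edges a–c–d–b–a form a cycle, so G is not a tree and its treewidth is at least 2. Combining the bounds, tw(G) = 2.

2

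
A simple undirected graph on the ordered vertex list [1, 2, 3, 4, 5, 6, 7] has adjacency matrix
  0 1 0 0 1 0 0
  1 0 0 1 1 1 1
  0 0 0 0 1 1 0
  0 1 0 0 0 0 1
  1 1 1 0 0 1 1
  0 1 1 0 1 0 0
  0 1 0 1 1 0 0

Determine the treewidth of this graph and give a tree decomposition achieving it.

Each bag holds 3 vertices, so the decomposition has width 2, which upper-bounds the treewidth. Conversely, {2, 4, 7} is a clique of size 3, and the vertices of any clique must share a bag in every tree decomposition; so some bag has ≥ 3 vertices and tw(G) ≥ 2. Hence tw(G) = 2 exactly.

Treewidth 2.
One such decomposition:
Bags: B1 = {1, 2, 5}  B2 = {2, 5, 7}  B3 = {2, 5, 6}  B4 = {3, 5, 6}  B5 = {2, 4, 7}
Tree: B1–B2, B1–B3, B3–B4, B2–B5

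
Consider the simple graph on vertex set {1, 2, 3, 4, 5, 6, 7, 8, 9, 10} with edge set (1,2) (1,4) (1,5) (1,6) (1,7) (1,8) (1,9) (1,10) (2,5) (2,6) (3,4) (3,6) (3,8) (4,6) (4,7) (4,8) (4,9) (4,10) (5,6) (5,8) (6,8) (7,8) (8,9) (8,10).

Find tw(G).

3

A width-3 tree decomposition is:
Bags: B1 = {1, 4, 7, 8}  B2 = {1, 4, 6, 8}  B3 = {1, 4, 8, 9}  B4 = {3, 4, 6, 8}  B5 = {1, 5, 6, 8}  B6 = {1, 4, 8, 10}  B7 = {1, 2, 5, 6}
Tree: B1–B2, B2–B3, B2–B4, B2–B5, B2–B6, B5–B7
Each bag holds 4 vertices, so the decomposition has width 3, which upper-bounds the treewidth. Conversely, {1, 4, 8, 9} is a clique of size 4, and the vertices of any clique must share a bag in every tree decomposition; so some bag has ≥ 4 vertices and tw(G) ≥ 3. Hence tw(G) = 3 exactly.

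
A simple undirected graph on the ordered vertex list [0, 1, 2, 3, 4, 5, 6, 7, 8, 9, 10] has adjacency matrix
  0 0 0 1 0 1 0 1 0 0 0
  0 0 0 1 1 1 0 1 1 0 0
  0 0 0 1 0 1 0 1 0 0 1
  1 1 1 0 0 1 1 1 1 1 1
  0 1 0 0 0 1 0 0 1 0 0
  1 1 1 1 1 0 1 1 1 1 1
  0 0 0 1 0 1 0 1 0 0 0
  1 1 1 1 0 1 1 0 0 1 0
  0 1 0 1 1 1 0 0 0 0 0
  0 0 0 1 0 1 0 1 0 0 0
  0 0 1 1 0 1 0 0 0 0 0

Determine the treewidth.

A width-3 tree decomposition is:
Bags: B1 = {1, 3, 5, 7}  B2 = {3, 5, 6, 7}  B3 = {0, 3, 5, 7}  B4 = {3, 5, 7, 9}  B5 = {1, 3, 5, 8}  B6 = {2, 3, 5, 7}  B7 = {2, 3, 5, 10}  B8 = {1, 4, 5, 8}
Tree: B1–B2, B1–B3, B3–B4, B1–B5, B2–B6, B6–B7, B5–B8
Every bag has size at most 4, so the width is 4 − 1 = 3 and tw(G) ≤ 3. On the other hand G contains the 4-clique {1, 3, 5, 8}. A clique must lie in a single bag of any decomposition, so no decomposition can have width below 3. Combining the bounds, tw(G) = 3.

3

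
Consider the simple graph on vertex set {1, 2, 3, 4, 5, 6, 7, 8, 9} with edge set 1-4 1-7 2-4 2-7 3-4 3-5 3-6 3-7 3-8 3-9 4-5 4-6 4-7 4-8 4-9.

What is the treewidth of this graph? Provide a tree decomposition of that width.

Treewidth 2.
Bags: B1 = {3, 4, 8}  B2 = {3, 4, 6}  B3 = {3, 4, 7}  B4 = {3, 4, 9}  B5 = {3, 4, 5}  B6 = {2, 4, 7}  B7 = {1, 4, 7}
Tree: B1–B2, B1–B3, B1–B4, B1–B5, B3–B6, B3–B7

Each bag holds 3 vertices, so the decomposition has width 2, which upper-bounds the treewidth. Conversely, {1, 4, 7} is a clique of size 3, and the vertices of any clique must share a bag in every tree decomposition; so some bag has ≥ 3 vertices and tw(G) ≥ 2. The upper and lower bounds meet at 2, so that is the treewidth.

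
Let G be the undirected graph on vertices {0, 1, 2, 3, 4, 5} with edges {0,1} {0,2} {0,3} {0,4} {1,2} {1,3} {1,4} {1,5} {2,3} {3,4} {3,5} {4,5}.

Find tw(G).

A width-3 tree decomposition is:
Bags: B1 = {1, 3, 4, 5}  B2 = {0, 1, 3, 4}  B3 = {0, 1, 2, 3}
Tree: B1–B2, B2–B3
Every bag has size at most 4, so the width is 4 − 1 = 3 and tw(G) ≤ 3. For the lower bound, the 4 vertices {0, 1, 2, 3} are pairwise adjacent, and any tree decomposition puts a clique entirely inside one bag — forcing width ≥ 3. The upper and lower bounds meet at 3, so that is the treewidth.

3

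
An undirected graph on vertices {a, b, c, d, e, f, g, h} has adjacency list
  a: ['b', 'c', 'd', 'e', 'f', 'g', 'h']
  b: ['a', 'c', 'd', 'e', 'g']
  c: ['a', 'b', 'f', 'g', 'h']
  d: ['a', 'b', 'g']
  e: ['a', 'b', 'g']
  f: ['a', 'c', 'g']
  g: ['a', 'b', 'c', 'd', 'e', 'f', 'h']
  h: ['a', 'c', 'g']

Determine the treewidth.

A width-3 tree decomposition is:
Bags: B1 = {a, b, c, g}  B2 = {a, c, f, g}  B3 = {a, c, g, h}  B4 = {a, b, e, g}  B5 = {a, b, d, g}
Tree: B1–B2, B1–B3, B1–B4, B1–B5
Every bag has size at most 4, so the width is 4 − 1 = 3 and tw(G) ≤ 3. For the lower bound, the 4 vertices {a, c, g, h} are pairwise adjacent, and any tree decomposition puts a clique entirely inside one bag — forcing width ≥ 3. Combining the bounds, tw(G) = 3.

3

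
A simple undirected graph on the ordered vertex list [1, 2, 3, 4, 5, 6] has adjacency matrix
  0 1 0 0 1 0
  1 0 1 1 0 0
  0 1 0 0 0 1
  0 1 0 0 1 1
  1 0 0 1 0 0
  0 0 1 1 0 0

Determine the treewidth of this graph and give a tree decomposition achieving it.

Each bag holds 3 vertices, so the decomposition has width 2, which upper-bounds the treewidth. Since 3–6–4–2–3 is a cycle in G, G is not acyclic. Forests are exactly the graphs of treewidth ≤ 1, so tw(G) ≥ 2. Combining the bounds, tw(G) = 2.

Treewidth 2.
Bags: B1 = {2, 3, 6}  B2 = {2, 4, 6}  B3 = {1, 2, 4}  B4 = {1, 4, 5}
Tree: B1–B2, B2–B3, B3–B4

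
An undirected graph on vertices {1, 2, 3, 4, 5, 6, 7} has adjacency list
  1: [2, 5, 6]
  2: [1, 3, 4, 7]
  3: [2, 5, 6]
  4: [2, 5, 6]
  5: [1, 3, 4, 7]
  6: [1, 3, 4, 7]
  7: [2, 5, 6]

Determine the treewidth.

3

A width-3 tree decomposition is:
Bags: B1 = {2, 3, 5, 6}  B2 = {1, 2, 5, 6}  B3 = {2, 4, 5, 6}  B4 = {2, 5, 6, 7}
Tree: B1–B2, B2–B3, B3–B4
The largest bag has 4 vertices, giving width 3; this decomposition certifies tw(G) ≤ 3. For the lower bound: the 4 vertex sets {3,5}, {1,6}, {2}, {4} are disjoint, each induces a connected subgraph, and every pair is joined by at least one edge of G. Contracting each set to a single vertex therefore yields K_{4} as a minor, and since treewidth is minor-monotone, tw(G) ≥ tw(K_{4}) = 3. Hence tw(G) = 3 exactly.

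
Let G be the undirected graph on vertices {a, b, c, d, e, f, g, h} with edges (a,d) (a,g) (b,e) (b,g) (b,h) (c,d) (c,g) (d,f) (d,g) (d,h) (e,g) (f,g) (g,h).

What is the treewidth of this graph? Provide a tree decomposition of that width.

The largest bag has 3 vertices, giving width 2; this decomposition certifies tw(G) ≤ 2. Conversely, {d, g, h} is a clique of size 3, and the vertices of any clique must share a bag in every tree decomposition; so some bag has ≥ 3 vertices and tw(G) ≥ 2. The upper and lower bounds meet at 2, so that is the treewidth.

Treewidth 2.
One such decomposition:
Bags: B1 = {d, g, h}  B2 = {a, d, g}  B3 = {b, g, h}  B4 = {b, e, g}  B5 = {d, f, g}  B6 = {c, d, g}
Tree: B1–B2, B1–B3, B3–B4, B2–B5, B1–B6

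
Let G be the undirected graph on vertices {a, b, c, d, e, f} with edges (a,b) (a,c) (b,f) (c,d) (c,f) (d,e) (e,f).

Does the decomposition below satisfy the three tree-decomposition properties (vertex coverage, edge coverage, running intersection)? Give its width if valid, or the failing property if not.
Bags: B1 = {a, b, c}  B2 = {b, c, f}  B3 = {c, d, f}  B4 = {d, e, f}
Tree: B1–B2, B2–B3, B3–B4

Checking the three conditions: (i) the bags cover all of {a, b, c, d, e, f}; (ii) for each edge, some bag contains both endpoints; (iii) the bags containing any fixed vertex form a subtree. All hold, so the decomposition is valid with width 3 − 1 = 2.

Yes; width 2.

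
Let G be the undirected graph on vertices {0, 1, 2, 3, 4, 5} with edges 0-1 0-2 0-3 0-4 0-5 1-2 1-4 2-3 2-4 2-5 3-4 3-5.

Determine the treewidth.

A width-3 tree decomposition is:
Bags: B1 = {0, 2, 3, 4}  B2 = {0, 1, 2, 4}  B3 = {0, 2, 3, 5}
Tree: B1–B2, B1–B3
Each bag holds 4 vertices, so the decomposition has width 3, which upper-bounds the treewidth. Conversely, {0, 1, 2, 4} is a clique of size 4, and the vertices of any clique must share a bag in every tree decomposition; so some bag has ≥ 4 vertices and tw(G) ≥ 3. Therefore the treewidth is 3.

3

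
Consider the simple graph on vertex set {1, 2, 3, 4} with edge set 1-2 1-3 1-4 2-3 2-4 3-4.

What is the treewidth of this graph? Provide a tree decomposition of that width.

With just one bag of size 4, the width is 4 − 1 = 3, so tw(G) ≤ 3. On the other hand G contains the 4-clique {1, 2, 3, 4}. A clique must lie in a single bag of any decomposition, so no decomposition can have width below 3. Therefore the treewidth is 3.

Treewidth 3.
One such decomposition:
Bags: B1 = {1, 2, 3, 4}
Tree: (single bag)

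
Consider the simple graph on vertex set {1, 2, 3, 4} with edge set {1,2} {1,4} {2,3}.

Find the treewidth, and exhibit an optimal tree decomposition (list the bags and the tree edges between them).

Every bag has size at most 2, so the width is 2 − 1 = 1 and tw(G) ≤ 1. Any graph with an edge has treewidth ≥ 1, and G has the edge 2–1. Hence tw(G) = 1 exactly.

Treewidth 1.
One optimal decomposition is:
Bags: B1 = {1, 2}  B2 = {2, 3}  B3 = {1, 4}
Tree: B1–B2, B1–B3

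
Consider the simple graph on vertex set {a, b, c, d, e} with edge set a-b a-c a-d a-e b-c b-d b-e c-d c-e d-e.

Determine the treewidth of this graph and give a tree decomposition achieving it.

With just one bag of size 5, the width is 5 − 1 = 4, so tw(G) ≤ 4. Conversely, {a, b, c, d, e} is a clique of size 5, and the vertices of any clique must share a bag in every tree decomposition; so some bag has ≥ 5 vertices and tw(G) ≥ 4. The upper and lower bounds meet at 4, so that is the treewidth.

Treewidth 4.
Bags: B1 = {a, b, c, d, e}
Tree: (single bag)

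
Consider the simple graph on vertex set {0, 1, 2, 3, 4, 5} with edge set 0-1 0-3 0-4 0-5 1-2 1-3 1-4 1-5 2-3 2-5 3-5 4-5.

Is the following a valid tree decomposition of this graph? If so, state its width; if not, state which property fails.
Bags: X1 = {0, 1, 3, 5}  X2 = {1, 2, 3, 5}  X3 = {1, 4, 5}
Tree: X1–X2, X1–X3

No — edge (0,4) lies in no bag.

A tree decomposition must satisfy three properties: every vertex lies in some bag; for every edge, both endpoints lie together in some bag; and for every vertex, the bags containing it form a connected subtree. Here edge (0,4) lies in no bag, so the decomposition is invalid.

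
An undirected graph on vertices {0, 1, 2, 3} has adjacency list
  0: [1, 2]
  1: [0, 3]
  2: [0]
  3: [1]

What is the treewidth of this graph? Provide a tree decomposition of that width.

Each bag holds 2 vertices, so the decomposition has width 1, which upper-bounds the treewidth. G has an edge, so its treewidth is at least 1. Hence tw(G) = 1 exactly.

Treewidth 1.
One such decomposition:
Bags: B1 = {1, 3}  B2 = {0, 1}  B3 = {0, 2}
Tree: B1–B2, B2–B3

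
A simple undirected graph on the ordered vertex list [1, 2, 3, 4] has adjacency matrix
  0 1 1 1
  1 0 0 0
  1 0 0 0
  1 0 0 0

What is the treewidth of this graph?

1

A width-1 tree decomposition is:
Bags: B1 = {1, 4}  B2 = {1, 2}  B3 = {1, 3}
Tree: B1–B2, B2–B3
Every bag has size at most 2, so the width is 2 − 1 = 1 and tw(G) ≤ 1. Since G has at least one edge (e.g. 4–1), it is not an edgeless graph, so tw(G) ≥ 1. Hence tw(G) = 1 exactly.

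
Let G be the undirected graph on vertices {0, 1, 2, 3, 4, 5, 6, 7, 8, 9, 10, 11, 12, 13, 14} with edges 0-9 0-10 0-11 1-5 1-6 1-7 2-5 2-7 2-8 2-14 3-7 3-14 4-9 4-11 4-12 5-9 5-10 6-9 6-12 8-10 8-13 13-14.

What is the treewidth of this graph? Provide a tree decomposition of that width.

Treewidth 3.
One such decomposition:
Bags: B1 = {0, 4, 11, 12}  B2 = {0, 4, 9, 12}  B3 = {0, 6, 9, 12}  B4 = {0, 6, 9, 10}  B5 = {5, 6, 9, 10}  B6 = {1, 5, 6, 10}  B7 = {1, 5, 8, 10}  B8 = {1, 2, 5, 8}  B9 = {1, 2, 7, 8}  B10 = {2, 7, 8, 13}  B11 = {2, 7, 13, 14}  B12 = {3, 7, 13, 14}
Tree: B1–B2, B2–B3, B3–B4, B4–B5, B5–B6, B6–B7, B7–B8, B8–B9, B9–B10, B10–B11, B11–B12

Every bag has size at most 4, so the width is 4 − 1 = 3 and tw(G) ≤ 3. For the lower bound: the 4 vertex sets {4,11,12}, {0}, {9}, {1,5,6,10} are disjoint, each induces a connected subgraph, and every pair is joined by at least one edge of G. Contracting each set to a single vertex therefore yields K_{4} as a minor, and since treewidth is minor-monotone, tw(G) ≥ tw(K_{4}) = 3. Hence tw(G) = 3 exactly.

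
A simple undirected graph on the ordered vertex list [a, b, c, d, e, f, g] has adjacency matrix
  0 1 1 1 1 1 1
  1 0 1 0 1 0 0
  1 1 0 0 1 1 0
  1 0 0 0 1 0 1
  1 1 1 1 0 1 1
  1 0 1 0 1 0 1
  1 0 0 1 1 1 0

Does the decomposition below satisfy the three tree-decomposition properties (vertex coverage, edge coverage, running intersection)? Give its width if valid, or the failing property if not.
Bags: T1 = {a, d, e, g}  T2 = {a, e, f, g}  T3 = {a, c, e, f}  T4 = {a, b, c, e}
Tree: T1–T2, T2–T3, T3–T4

Every vertex of G appears in some bag (union = {a, b, c, d, e, f, g}); every edge is covered by a bag; and for each vertex v the set of bags containing v is connected in the bag tree. The decomposition is therefore valid. The largest bag has 4 vertices, so the width is 3.

Yes; width 3.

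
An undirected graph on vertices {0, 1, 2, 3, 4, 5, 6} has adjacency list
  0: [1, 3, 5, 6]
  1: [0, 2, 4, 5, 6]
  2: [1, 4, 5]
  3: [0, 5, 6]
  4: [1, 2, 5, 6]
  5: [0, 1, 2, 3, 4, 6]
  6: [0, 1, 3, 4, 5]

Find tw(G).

3

A width-3 tree decomposition is:
Bags: B1 = {1, 4, 5, 6}  B2 = {0, 1, 5, 6}  B3 = {0, 3, 5, 6}  B4 = {1, 2, 4, 5}
Tree: B1–B2, B2–B3, B1–B4
The largest bag has 4 vertices, giving width 3; this decomposition certifies tw(G) ≤ 3. On the other hand G contains the 4-clique {0, 1, 5, 6}. A clique must lie in a single bag of any decomposition, so no decomposition can have width below 3. Combining the bounds, tw(G) = 3.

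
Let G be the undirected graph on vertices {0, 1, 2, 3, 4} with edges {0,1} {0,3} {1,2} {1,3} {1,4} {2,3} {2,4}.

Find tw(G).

2

A width-2 tree decomposition is:
Bags: B1 = {0, 1, 3}  B2 = {1, 2, 3}  B3 = {1, 2, 4}
Tree: B1–B2, B2–B3
Each bag holds 3 vertices, so the decomposition has width 2, which upper-bounds the treewidth. On the other hand G contains the 3-clique {0, 1, 3}. A clique must lie in a single bag of any decomposition, so no decomposition can have width below 2. Therefore the treewidth is 2.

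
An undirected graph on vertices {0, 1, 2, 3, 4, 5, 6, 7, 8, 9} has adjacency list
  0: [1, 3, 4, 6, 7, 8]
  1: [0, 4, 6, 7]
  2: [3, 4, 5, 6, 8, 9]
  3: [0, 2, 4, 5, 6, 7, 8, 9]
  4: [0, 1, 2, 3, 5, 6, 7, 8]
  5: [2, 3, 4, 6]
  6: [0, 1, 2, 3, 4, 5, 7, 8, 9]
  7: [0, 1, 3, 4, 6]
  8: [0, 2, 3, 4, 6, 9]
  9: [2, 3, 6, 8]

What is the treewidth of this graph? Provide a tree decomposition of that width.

Each bag holds 5 vertices, so the decomposition has width 4, which upper-bounds the treewidth. For the lower bound, the 5 vertices {0, 1, 4, 6, 7} are pairwise adjacent, and any tree decomposition puts a clique entirely inside one bag — forcing width ≥ 4. Hence tw(G) = 4 exactly.

Treewidth 4.
One optimal decomposition is:
Bags: B1 = {0, 3, 4, 6, 8}  B2 = {2, 3, 4, 6, 8}  B3 = {2, 3, 4, 5, 6}  B4 = {0, 3, 4, 6, 7}  B5 = {2, 3, 6, 8, 9}  B6 = {0, 1, 4, 6, 7}
Tree: B1–B2, B2–B3, B1–B4, B2–B5, B4–B6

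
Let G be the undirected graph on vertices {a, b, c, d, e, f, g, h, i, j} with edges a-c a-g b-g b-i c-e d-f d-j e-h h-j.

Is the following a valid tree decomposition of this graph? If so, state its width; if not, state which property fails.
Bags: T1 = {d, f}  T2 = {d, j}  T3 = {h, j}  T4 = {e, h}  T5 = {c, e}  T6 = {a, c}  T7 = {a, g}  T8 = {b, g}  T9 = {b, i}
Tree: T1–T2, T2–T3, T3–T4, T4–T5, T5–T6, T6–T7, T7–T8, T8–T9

Checking the three conditions: (i) the bags cover all of {a, b, c, d, e, f, g, h, i, j}; (ii) for each edge, some bag contains both endpoints; (iii) the bags containing any fixed vertex form a subtree. All hold, so the decomposition is valid with width 2 − 1 = 1.

Yes; width 1.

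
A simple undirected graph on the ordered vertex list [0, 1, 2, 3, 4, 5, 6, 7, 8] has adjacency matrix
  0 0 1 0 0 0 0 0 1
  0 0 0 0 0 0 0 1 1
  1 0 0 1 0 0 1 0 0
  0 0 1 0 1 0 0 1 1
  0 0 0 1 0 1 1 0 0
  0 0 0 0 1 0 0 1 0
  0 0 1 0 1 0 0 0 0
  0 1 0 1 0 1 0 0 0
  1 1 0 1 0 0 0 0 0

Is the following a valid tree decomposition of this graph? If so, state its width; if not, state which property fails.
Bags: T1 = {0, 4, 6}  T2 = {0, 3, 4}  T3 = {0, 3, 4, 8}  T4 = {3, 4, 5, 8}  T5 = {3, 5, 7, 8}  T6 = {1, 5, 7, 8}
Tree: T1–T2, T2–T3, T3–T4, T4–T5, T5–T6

No — vertex 2 appears in no bag.

A tree decomposition must satisfy three properties: every vertex lies in some bag; for every edge, both endpoints lie together in some bag; and for every vertex, the bags containing it form a connected subtree. Here vertex 2 appears in no bag, so the decomposition is invalid.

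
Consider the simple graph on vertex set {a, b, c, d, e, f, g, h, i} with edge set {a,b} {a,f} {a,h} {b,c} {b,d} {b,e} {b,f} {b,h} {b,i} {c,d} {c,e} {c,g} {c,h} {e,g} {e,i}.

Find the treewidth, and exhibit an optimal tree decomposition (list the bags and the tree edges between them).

Treewidth 2.
One optimal decomposition is:
Bags: B1 = {b, c, e}  B2 = {b, e, i}  B3 = {c, e, g}  B4 = {b, c, h}  B5 = {a, b, h}  B6 = {b, c, d}  B7 = {a, b, f}
Tree: B1–B2, B1–B3, B1–B4, B4–B5, B1–B6, B5–B7

Every bag has size at most 3, so the width is 3 − 1 = 2 and tw(G) ≤ 2. On the other hand G contains the 3-clique {c, e, g}. A clique must lie in a single bag of any decomposition, so no decomposition can have width below 2. Hence tw(G) = 2 exactly.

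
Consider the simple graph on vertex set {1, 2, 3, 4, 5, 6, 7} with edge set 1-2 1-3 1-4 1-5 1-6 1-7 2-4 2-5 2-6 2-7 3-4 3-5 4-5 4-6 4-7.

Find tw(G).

A width-3 tree decomposition is:
Bags: B1 = {1, 2, 4, 6}  B2 = {1, 2, 4, 5}  B3 = {1, 3, 4, 5}  B4 = {1, 2, 4, 7}
Tree: B1–B2, B2–B3, B2–B4
Each bag holds 4 vertices, so the decomposition has width 3, which upper-bounds the treewidth. For the lower bound, the 4 vertices {1, 2, 4, 5} are pairwise adjacent, and any tree decomposition puts a clique entirely inside one bag — forcing width ≥ 3. Therefore the treewidth is 3.

3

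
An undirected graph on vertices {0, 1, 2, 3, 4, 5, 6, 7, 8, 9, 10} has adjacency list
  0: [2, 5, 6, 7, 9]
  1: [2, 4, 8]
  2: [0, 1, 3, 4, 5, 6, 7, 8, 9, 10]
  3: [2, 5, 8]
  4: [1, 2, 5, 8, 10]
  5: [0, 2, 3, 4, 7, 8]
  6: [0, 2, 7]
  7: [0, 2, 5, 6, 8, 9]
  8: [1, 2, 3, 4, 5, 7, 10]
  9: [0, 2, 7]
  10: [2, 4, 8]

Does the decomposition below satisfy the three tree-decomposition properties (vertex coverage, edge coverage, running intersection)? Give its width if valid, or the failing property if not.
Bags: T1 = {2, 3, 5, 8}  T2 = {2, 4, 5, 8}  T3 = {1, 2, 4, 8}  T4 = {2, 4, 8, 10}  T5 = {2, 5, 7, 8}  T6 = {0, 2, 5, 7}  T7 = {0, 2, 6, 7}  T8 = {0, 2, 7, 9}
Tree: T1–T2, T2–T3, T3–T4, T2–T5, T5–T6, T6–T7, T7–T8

Yes; width 3.

Checking the three conditions: (i) the bags cover all of {0, 1, 2, 3, 4, 5, 6, 7, 8, 9, 10}; (ii) for each edge, some bag contains both endpoints; (iii) the bags containing any fixed vertex form a subtree. All hold, so the decomposition is valid with width 4 − 1 = 3.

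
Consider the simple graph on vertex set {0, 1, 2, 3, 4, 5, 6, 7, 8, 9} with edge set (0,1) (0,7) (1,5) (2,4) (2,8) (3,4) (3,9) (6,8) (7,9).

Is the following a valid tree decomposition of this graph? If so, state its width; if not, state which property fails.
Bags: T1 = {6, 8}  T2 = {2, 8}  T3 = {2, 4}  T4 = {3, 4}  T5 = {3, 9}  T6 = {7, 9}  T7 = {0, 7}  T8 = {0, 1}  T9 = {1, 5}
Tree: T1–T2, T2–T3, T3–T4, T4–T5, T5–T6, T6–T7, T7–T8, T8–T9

Yes; width 1.

Every vertex of G appears in some bag (union = {0, 1, 2, 3, 4, 5, 6, 7, 8, 9}); every edge is covered by a bag; and for each vertex v the set of bags containing v is connected in the bag tree. The decomposition is therefore valid. The largest bag has 2 vertices, so the width is 1.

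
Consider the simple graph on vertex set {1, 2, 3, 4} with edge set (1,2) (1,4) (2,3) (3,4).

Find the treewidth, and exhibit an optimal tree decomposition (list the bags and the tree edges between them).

Each bag holds 3 vertices, so the decomposition has width 2, which upper-bounds the treewidth. For the lower bound, G contains the cycle 1–2–3–4–1, so G is not a forest; only forests have treewidth ≤ 1, hence tw(G) ≥ 2. Combining the bounds, tw(G) = 2.

Treewidth 2.
One optimal decomposition is:
Bags: B1 = {1, 2, 3}  B2 = {1, 3, 4}
Tree: B1–B2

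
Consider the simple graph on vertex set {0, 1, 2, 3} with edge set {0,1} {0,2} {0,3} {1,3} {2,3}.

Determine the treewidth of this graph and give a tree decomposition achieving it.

Treewidth 2.
One optimal decomposition is:
Bags: B1 = {0, 2, 3}  B2 = {0, 1, 3}
Tree: B1–B2

Every bag has size at most 3, so the width is 3 − 1 = 2 and tw(G) ≤ 2. On the other hand G contains the 3-clique {0, 1, 3}. A clique must lie in a single bag of any decomposition, so no decomposition can have width below 2. The upper and lower bounds meet at 2, so that is the treewidth.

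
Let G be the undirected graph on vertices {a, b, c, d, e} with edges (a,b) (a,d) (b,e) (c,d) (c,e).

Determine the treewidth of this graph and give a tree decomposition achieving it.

The largest bag has 3 vertices, giving width 2; this decomposition certifies tw(G) ≤ 2. For the lower bound, G contains the cycle a–b–e–c–d–a, so G is not a forest; only forests have treewidth ≤ 1, hence tw(G) ≥ 2. The upper and lower bounds meet at 2, so that is the treewidth.

Treewidth 2.
Bags: B1 = {a, b, e}  B2 = {a, c, e}  B3 = {a, c, d}
Tree: B1–B2, B2–B3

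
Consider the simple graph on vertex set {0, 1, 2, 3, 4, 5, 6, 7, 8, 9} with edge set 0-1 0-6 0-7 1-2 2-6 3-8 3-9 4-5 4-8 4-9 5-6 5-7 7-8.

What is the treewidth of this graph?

2

A width-2 tree decomposition is:
Bags: B1 = {3, 8, 9}  B2 = {4, 8, 9}  B3 = {4, 7, 8}  B4 = {4, 5, 7}  B5 = {0, 5, 7}  B6 = {0, 5, 6}  B7 = {0, 1, 6}  B8 = {1, 2, 6}
Tree: B1–B2, B2–B3, B3–B4, B4–B5, B5–B6, B6–B7, B7–B8
Every bag has size at most 3, so the width is 3 − 1 = 2 and tw(G) ≤ 2. For the lower bound, G contains the cycle 3–9–4–8–3, so G is not a forest; only forests have treewidth ≤ 1, hence tw(G) ≥ 2. Therefore the treewidth is 2.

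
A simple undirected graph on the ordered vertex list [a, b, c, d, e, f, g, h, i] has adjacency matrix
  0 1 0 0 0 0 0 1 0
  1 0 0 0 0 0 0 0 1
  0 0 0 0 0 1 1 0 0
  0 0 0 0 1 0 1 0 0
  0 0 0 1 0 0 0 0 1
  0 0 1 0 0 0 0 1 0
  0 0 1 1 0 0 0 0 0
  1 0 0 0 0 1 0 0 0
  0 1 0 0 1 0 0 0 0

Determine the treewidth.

A width-2 tree decomposition is:
Bags: B1 = {b, e, i}  B2 = {b, d, e}  B3 = {b, d, g}  B4 = {b, c, g}  B5 = {b, c, f}  B6 = {b, f, h}  B7 = {a, b, h}
Tree: B1–B2, B2–B3, B3–B4, B4–B5, B5–B6, B6–B7
Every bag has size at most 3, so the width is 3 − 1 = 2 and tw(G) ≤ 2. The edges b–i–e–d–g–c–f–h–a–b form a cycle, so G is not a tree and its treewidth is at least 2. The upper and lower bounds meet at 2, so that is the treewidth.

2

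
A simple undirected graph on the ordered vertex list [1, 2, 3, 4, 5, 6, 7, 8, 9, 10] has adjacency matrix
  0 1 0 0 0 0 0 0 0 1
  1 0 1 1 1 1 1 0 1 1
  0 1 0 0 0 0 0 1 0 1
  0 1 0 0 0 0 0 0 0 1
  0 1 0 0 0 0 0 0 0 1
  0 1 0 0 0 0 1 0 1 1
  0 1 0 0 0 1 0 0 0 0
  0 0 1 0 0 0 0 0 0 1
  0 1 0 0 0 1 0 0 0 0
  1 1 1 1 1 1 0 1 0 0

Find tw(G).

A width-2 tree decomposition is:
Bags: B1 = {2, 6, 10}  B2 = {2, 4, 10}  B3 = {2, 3, 10}  B4 = {2, 6, 7}  B5 = {2, 6, 9}  B6 = {3, 8, 10}  B7 = {1, 2, 10}  B8 = {2, 5, 10}
Tree: B1–B2, B1–B3, B1–B4, B4–B5, B3–B6, B3–B7, B3–B8
Every bag has size at most 3, so the width is 3 − 1 = 2 and tw(G) ≤ 2. On the other hand G contains the 3-clique {3, 8, 10}. A clique must lie in a single bag of any decomposition, so no decomposition can have width below 2. Combining the bounds, tw(G) = 2.

2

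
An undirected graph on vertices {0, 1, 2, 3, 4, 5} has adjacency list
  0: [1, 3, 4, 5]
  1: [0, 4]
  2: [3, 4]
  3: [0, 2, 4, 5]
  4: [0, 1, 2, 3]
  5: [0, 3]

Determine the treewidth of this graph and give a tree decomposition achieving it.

The largest bag has 3 vertices, giving width 2; this decomposition certifies tw(G) ≤ 2. On the other hand G contains the 3-clique {0, 1, 4}. A clique must lie in a single bag of any decomposition, so no decomposition can have width below 2. Hence tw(G) = 2 exactly.

Treewidth 2.
One optimal decomposition is:
Bags: B1 = {0, 3, 4}  B2 = {0, 3, 5}  B3 = {0, 1, 4}  B4 = {2, 3, 4}
Tree: B1–B2, B1–B3, B1–B4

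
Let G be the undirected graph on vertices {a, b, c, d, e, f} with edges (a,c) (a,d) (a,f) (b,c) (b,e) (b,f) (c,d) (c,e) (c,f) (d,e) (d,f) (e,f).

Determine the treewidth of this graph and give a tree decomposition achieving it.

Treewidth 3.
Bags: B1 = {c, d, e, f}  B2 = {b, c, e, f}  B3 = {a, c, d, f}
Tree: B1–B2, B1–B3

Each bag holds 4 vertices, so the decomposition has width 3, which upper-bounds the treewidth. On the other hand G contains the 4-clique {c, d, e, f}. A clique must lie in a single bag of any decomposition, so no decomposition can have width below 3. Combining the bounds, tw(G) = 3.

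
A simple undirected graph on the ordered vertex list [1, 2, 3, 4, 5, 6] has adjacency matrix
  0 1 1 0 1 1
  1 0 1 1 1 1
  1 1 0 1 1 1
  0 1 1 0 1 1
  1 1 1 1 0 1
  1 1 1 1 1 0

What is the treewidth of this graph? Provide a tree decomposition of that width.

The largest bag has 5 vertices, giving width 4; this decomposition certifies tw(G) ≤ 4. For the lower bound, the 5 vertices {1, 2, 3, 5, 6} are pairwise adjacent, and any tree decomposition puts a clique entirely inside one bag — forcing width ≥ 4. Hence tw(G) = 4 exactly.

Treewidth 4.
One such decomposition:
Bags: B1 = {2, 3, 4, 5, 6}  B2 = {1, 2, 3, 5, 6}
Tree: B1–B2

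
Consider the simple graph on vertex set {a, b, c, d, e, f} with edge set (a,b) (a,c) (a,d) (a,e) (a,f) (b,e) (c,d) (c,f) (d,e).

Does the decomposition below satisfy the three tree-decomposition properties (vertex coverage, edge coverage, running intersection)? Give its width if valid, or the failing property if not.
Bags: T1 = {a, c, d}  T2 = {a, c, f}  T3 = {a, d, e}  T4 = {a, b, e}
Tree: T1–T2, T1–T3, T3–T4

Vertex coverage: the bags together contain {a, b, c, d, e, f}, the full vertex set. Edge coverage: each edge of G has both endpoints in at least one bag. Running intersection: for every vertex, the bags containing it form a connected subtree. All three properties hold, so this is a valid tree decomposition of width max|bag| − 1 = 2, and hence tw(G) ≤ 2.

Yes; width 2.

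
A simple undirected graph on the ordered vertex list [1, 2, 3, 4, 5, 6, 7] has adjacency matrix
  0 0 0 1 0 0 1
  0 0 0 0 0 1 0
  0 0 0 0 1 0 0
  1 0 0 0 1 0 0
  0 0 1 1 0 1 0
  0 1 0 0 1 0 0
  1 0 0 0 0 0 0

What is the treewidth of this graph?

1

A width-1 tree decomposition is:
Bags: B1 = {1, 4}  B2 = {4, 5}  B3 = {3, 5}  B4 = {5, 6}  B5 = {1, 7}  B6 = {2, 6}
Tree: B1–B2, B2–B3, B3–B4, B1–B5, B4–B6
Every bag has size at most 2, so the width is 2 − 1 = 1 and tw(G) ≤ 1. Since G has at least one edge (e.g. 1–4), it is not an edgeless graph, so tw(G) ≥ 1. Therefore the treewidth is 1.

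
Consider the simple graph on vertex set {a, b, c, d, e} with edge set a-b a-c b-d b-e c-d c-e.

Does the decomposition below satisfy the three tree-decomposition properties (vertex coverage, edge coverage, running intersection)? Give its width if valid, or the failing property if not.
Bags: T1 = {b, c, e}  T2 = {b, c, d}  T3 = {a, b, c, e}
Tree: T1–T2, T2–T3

No — bags containing vertex e are not connected in the tree.

A tree decomposition must satisfy three properties: every vertex lies in some bag; for every edge, both endpoints lie together in some bag; and for every vertex, the bags containing it form a connected subtree. Here bags containing vertex e are not connected in the tree, so the decomposition is invalid.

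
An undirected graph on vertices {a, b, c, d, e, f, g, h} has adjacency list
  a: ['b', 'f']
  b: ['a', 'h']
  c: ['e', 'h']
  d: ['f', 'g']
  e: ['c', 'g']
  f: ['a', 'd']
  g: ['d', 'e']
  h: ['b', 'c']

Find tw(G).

A width-2 tree decomposition is:
Bags: B1 = {c, e, h}  B2 = {b, e, h}  B3 = {a, b, e}  B4 = {a, e, f}  B5 = {d, e, f}  B6 = {d, e, g}
Tree: B1–B2, B2–B3, B3–B4, B4–B5, B5–B6
Each bag holds 3 vertices, so the decomposition has width 2, which upper-bounds the treewidth. For the lower bound, G contains the cycle e–c–h–b–a–f–d–g–e, so G is not a forest; only forests have treewidth ≤ 1, hence tw(G) ≥ 2. Combining the bounds, tw(G) = 2.

2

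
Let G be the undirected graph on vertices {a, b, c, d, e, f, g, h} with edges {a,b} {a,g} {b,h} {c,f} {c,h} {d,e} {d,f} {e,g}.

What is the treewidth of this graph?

2

A width-2 tree decomposition is:
Bags: B1 = {a, e, g}  B2 = {a, b, e}  B3 = {b, e, h}  B4 = {c, e, h}  B5 = {c, e, f}  B6 = {d, e, f}
Tree: B1–B2, B2–B3, B3–B4, B4–B5, B5–B6
Every bag has size at most 3, so the width is 3 − 1 = 2 and tw(G) ≤ 2. Since e–g–a–b–h–c–f–d–e is a cycle in G, G is not acyclic. Forests are exactly the graphs of treewidth ≤ 1, so tw(G) ≥ 2. The upper and lower bounds meet at 2, so that is the treewidth.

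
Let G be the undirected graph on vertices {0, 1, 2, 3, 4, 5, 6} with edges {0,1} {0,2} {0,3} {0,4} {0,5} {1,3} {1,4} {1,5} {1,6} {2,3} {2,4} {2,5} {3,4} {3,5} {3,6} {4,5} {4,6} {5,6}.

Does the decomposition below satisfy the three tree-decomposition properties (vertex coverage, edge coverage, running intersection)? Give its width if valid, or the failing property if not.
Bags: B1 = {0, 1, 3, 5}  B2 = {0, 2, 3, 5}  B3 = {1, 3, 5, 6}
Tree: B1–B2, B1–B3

No — vertex 4 appears in no bag.

A tree decomposition must satisfy three properties: every vertex lies in some bag; for every edge, both endpoints lie together in some bag; and for every vertex, the bags containing it form a connected subtree. Here vertex 4 appears in no bag, so the decomposition is invalid.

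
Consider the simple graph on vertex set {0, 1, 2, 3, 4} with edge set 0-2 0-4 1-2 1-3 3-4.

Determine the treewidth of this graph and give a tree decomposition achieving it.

Treewidth 2.
One such decomposition:
Bags: B1 = {0, 3, 4}  B2 = {0, 2, 3}  B3 = {1, 2, 3}
Tree: B1–B2, B2–B3

The largest bag has 3 vertices, giving width 2; this decomposition certifies tw(G) ≤ 2. Since 3–4–0–2–1–3 is a cycle in G, G is not acyclic. Forests are exactly the graphs of treewidth ≤ 1, so tw(G) ≥ 2. The upper and lower bounds meet at 2, so that is the treewidth.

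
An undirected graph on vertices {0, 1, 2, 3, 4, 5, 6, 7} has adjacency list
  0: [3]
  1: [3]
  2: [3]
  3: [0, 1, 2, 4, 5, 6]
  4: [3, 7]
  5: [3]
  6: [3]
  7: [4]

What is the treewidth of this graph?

1

A width-1 tree decomposition is:
Bags: B1 = {1, 3}  B2 = {0, 3}  B3 = {3, 5}  B4 = {2, 3}  B5 = {3, 4}  B6 = {4, 7}  B7 = {3, 6}
Tree: B1–B2, B1–B3, B3–B4, B1–B5, B5–B6, B3–B7
Every bag has size at most 2, so the width is 2 − 1 = 1 and tw(G) ≤ 1. Any graph with an edge has treewidth ≥ 1, and G has the edge 3–1. Therefore the treewidth is 1.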